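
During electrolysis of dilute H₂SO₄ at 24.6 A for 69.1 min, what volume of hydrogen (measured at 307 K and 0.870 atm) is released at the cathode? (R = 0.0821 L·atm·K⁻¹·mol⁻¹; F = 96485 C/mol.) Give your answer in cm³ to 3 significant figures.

Q = It = 24.6 × 4146 = 1.020×10^5 C
n(e⁻) = Q/F = 1.020×10^5/96485 = 1.057 mol
2H⁺ + 2e⁻ → H₂, so n(H₂) = 1.057 / 2 = 0.5285 mol
V = nRT/P = 0.5285 × 0.0821 × 307 / 0.870 = 15.31 L
= 15300 cm³

15300 cm³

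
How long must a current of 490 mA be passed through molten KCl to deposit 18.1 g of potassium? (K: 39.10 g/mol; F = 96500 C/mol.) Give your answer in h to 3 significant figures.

25.3 h

n(K) = 18.1 / 39.10 = 0.4629 mol
K⁺ + e⁻ → K, so n(e⁻) = 0.4629 mol
Q = 0.4629 × 96500 = 44670 C
t = Q / I = 44670 / 0.490 = 91160 s = 25.3 h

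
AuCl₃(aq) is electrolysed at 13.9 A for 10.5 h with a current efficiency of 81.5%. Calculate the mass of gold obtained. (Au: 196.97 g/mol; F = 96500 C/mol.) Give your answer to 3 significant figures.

291 g

Q = 13.9 × 37800 = 5.254×10^5 C
n(e⁻) = 5.254×10^5 / 96500 = 5.445 mol
Au³⁺ + 3e⁻ → Au, so theoretical m(Au) = 1.815 × 196.97 = 357.5 g
Actual mass = 81.5% × 357.5 = 291 g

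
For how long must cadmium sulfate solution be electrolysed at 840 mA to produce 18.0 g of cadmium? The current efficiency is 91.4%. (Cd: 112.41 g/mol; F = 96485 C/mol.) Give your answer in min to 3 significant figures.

671 min

n(Cd) = 18.0 / 112.41 = 0.1601 mol
Cd²⁺ + 2e⁻ → Cd, so n(e⁻) = 2 × 0.1601 = 0.3202 mol
Q = 0.3202 × 96485 / 0.914 = 33800 C
t = Q / I = 33800 / 0.840 = 40240 s = 671 min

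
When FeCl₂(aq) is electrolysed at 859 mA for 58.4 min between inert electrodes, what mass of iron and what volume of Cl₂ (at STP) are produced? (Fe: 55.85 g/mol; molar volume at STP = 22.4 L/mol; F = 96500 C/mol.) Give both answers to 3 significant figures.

0.871 g Fe; 0.349 L Cl₂

Q = 0.859 × 3504 = 3010 C; n(e⁻) = 3010 / 96500 = 0.03119 mol
Cathode: Fe²⁺ + 2e⁻ → Fe → n(Fe) = 0.03119/2 = 0.01560 mol → 0.871 g
Anode: 2Cl⁻ → Cl₂ + 2e⁻ → n(Cl₂) = 0.03119/2 = 0.01560 mol → 0.349 L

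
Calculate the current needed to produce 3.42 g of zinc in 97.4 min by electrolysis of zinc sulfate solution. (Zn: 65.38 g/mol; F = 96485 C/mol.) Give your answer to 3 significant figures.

n(Zn) = 3.42 / 65.38 = 0.05231 mol
Zn²⁺ + 2e⁻ → Zn, so n(e⁻) = 2 × 0.05231 = 0.1046 mol
Q = 0.1046 × 96485 = 10090 C
I = Q / t = 10090 / 5844 s = 1.73 A

1.73 A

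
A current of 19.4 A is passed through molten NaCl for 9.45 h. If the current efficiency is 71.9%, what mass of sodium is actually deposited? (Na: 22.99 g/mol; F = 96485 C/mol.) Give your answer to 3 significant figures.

113 g

Q = 19.4 × 34020 = 6.600×10^5 C
n(e⁻) = 6.600×10^5 / 96485 = 6.840 mol
Na⁺ + e⁻ → Na, so theoretical m(Na) = 6.840 × 22.99 = 157.3 g
Actual mass = 71.9% × 157.3 = 113 g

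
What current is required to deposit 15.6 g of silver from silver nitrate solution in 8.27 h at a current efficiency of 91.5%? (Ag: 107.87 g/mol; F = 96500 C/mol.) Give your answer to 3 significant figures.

n(Ag) = 15.6 / 107.87 = 0.1446 mol
Ag⁺ + e⁻ → Ag, so n(e⁻) = 0.1446 mol
Q = 0.1446 × 96500 / 0.915 = 15250 C
I = Q / t = 15250 / 29772 s = 0.512 A

0.512 A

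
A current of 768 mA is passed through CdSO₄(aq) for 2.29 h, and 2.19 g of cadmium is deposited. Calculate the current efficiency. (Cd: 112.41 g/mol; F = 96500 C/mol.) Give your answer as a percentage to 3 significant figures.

59.4%

Q = 0.768 × 8244 = 6331 C
n(e⁻) = 6331 / 96500 = 0.06561 mol
Cd²⁺ + 2e⁻ → Cd, so theoretical n(Cd) = 0.03281 mol → 3.688 g
Efficiency = 2.19 / 3.688 = 0.5938 = 59.4%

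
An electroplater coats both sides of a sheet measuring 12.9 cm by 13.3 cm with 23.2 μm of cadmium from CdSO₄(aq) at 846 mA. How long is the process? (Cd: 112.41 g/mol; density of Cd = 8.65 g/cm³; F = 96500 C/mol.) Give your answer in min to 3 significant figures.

233 min

Plated area = 2 × 12.9 × 13.3 = 343.1 cm²
Volume = 343.1 × 23.2×10⁻⁴ cm = 0.7960 cm³
m(Cd) = 0.7960 × 8.65 = 6.885 g
n(Cd) = 6.885 / 112.41 = 0.06125 mol; n(e⁻) = 2 × 0.06125 = 0.1225 mol
Q = 0.1225 × 96500 = 11820 C
t = 11820 / 0.846 = 13970 s = 233 min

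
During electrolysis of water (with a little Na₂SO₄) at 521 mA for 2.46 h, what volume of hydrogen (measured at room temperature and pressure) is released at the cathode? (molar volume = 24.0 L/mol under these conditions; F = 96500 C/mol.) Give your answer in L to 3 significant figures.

Q = It = 0.521 × 8856 = 4614 C
n(e⁻) = Q/F = 4614/96500 = 0.04781 mol
2H⁺ + 2e⁻ → H₂, so n(H₂) = 0.04781 / 2 = 0.02391 mol
V = 0.02391 × 24.0 = 0.5738 L

0.574 L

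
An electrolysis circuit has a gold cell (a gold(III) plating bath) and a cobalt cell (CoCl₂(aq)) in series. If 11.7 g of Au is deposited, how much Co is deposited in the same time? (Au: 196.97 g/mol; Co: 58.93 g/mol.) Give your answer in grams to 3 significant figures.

5.25 g

n(Au) = 11.7 / 196.97 = 0.05940 mol
Au³⁺ + 3e⁻ → Au, so n(e⁻) = 3 × 0.05940 = 0.1782 mol
The cells are in series, so the same charge (and hence the same n(e⁻) = 0.1782 mol) passes through both.
Co²⁺ + 2e⁻ → Co, so n(Co) = 0.1782 / 2 = 0.08910 mol
m(Co) = 0.08910 × 58.93 = 5.25 g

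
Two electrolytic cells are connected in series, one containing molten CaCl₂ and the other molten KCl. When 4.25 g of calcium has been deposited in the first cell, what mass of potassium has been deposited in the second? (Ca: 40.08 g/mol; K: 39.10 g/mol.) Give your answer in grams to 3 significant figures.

n(Ca) = 4.25 / 40.08 = 0.1060 mol
Ca²⁺ + 2e⁻ → Ca, so n(e⁻) = 2 × 0.1060 = 0.2120 mol
Since the cells are in series, n(e⁻) in the K cell is also 0.2120 mol.
K⁺ + e⁻ → K, so n(K) = 0.2120 mol
m(K) = 0.2120 × 39.10 = 8.29 g

8.29 g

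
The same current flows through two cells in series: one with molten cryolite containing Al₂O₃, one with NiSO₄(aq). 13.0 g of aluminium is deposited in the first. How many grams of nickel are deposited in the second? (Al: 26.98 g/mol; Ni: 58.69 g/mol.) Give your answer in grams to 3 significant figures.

42.4 g

n(Al) = 13.0 / 26.98 = 0.4818 mol
Al³⁺ + 3e⁻ → Al, so n(e⁻) = 3 × 0.4818 = 1.445 mol
Since the cells are in series, n(e⁻) in the Ni cell is also 1.445 mol.
Ni²⁺ + 2e⁻ → Ni, so n(Ni) = 1.445 / 2 = 0.7225 mol
m(Ni) = 0.7225 × 58.69 = 42.4 g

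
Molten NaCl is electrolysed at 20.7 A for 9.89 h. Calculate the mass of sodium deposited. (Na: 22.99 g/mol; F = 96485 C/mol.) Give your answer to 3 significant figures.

Q = It = 20.7 × 35604 = 7.370×10^5 C
n(e⁻) = Q/F = 7.370×10^5/96485 = 7.638 mol
Na⁺ + e⁻ → Na, so n(Na) = 7.638 mol
m = 7.638 × 22.99 = 176 g

176 g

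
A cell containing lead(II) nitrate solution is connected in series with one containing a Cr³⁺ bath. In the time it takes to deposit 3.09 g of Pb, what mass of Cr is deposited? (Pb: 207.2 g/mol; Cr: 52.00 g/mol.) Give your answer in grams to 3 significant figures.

0.517 g

n(Pb) = 3.09 / 207.2 = 0.01491 mol
Pb²⁺ + 2e⁻ → Pb, so n(e⁻) = 2 × 0.01491 = 0.02982 mol
In series, the same 0.02982 mol of electrons flows through the second cell.
Cr³⁺ + 3e⁻ → Cr, so n(Cr) = 0.02982 / 3 = 0.009940 mol
m(Cr) = 0.009940 × 52.00 = 0.517 g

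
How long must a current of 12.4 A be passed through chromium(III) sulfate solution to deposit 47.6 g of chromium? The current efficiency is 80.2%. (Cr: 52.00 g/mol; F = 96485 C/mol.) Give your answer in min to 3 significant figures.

n(Cr) = 47.6 / 52.00 = 0.9154 mol
Cr³⁺ + 3e⁻ → Cr, so n(e⁻) = 3 × 0.9154 = 2.746 mol
Q = 2.746 × 96485 / 0.802 = 3.304×10^5 C
t = Q / I = 3.304×10^5 / 12.4 = 26650 s = 444 min

444 min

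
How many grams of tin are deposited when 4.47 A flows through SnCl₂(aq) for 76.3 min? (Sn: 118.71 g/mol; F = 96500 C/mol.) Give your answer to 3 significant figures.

Charge passed = 4.47 × 4578 = 20460 C
Moles of electrons = 20460 / 96500 = 0.2120 mol
Sn²⁺ + 2e⁻ → Sn, so n(Sn) = 0.2120 / 2 = 0.1060 mol
m = 0.1060 × 118.71 = 12.6 g

12.6 g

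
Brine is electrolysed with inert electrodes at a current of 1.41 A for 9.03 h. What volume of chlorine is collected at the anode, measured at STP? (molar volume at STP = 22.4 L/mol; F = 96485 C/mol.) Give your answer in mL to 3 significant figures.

Charge passed = 1.41 × 32508 = 45840 C
Moles of electrons = 45840 / 96485 = 0.4751 mol
2Cl⁻ → Cl₂ + 2e⁻, so n(Cl₂) = 0.4751 / 2 = 0.2376 mol
V = 0.2376 × 22.4 = 5.322 L
= 5320 mL

5320 mL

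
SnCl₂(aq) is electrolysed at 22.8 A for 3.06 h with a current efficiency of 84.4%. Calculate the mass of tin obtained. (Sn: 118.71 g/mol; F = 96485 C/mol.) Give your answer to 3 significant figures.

Q = 22.8 × 11016 = 2.512×10^5 C
n(e⁻) = 2.512×10^5 / 96485 = 2.604 mol
Sn²⁺ + 2e⁻ → Sn, so theoretical m(Sn) = 1.302 × 118.71 = 154.6 g
Actual mass = 84.4% × 154.6 = 130 g

130 g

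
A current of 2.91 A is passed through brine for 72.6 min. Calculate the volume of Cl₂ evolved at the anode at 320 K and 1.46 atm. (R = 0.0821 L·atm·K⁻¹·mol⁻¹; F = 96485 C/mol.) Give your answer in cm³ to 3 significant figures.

Q = 2.91 A × 4356 s = 12680 C
n(e⁻) = 12680 / 96485 = 0.1314 mol
2Cl⁻ → Cl₂ + 2e⁻, so n(Cl₂) = 0.1314 / 2 = 0.06570 mol
V = nRT/P = 0.06570 × 0.0821 × 320 / 1.46 = 1.182 L
= 1180 cm³

1180 cm³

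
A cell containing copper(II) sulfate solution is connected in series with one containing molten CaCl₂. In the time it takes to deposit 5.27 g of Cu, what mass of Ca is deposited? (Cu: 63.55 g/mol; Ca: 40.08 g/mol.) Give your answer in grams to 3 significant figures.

3.32 g

n(Cu) = 5.27 / 63.55 = 0.08293 mol
Cu²⁺ + 2e⁻ → Cu, so n(e⁻) = 2 × 0.08293 = 0.1659 mol
Same current for the same time ⇒ same n(e⁻) = 0.1659 mol in both cells.
Ca²⁺ + 2e⁻ → Ca, so n(Ca) = 0.1659 / 2 = 0.08295 mol
m(Ca) = 0.08295 × 40.08 = 3.32 g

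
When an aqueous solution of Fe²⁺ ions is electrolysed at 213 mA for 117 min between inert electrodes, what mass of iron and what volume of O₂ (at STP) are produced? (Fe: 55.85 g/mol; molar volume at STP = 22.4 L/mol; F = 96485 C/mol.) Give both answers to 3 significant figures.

0.433 g Fe; 0.0868 L O₂

Q = 0.213 × 7020 = 1495 C; n(e⁻) = 1495 / 96485 = 0.01549 mol
Cathode: Fe²⁺ + 2e⁻ → Fe → n(Fe) = 0.01549/2 = 0.007745 mol → 0.433 g
Anode: 2H₂O → O₂ + 4H⁺ + 4e⁻ → n(O₂) = 0.01549/4 = 0.003873 mol → 0.0868 L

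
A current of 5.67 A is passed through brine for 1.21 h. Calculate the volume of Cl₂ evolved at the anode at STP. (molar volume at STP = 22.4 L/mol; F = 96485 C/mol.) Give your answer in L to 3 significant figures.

2.87 L

Q = 5.67 A × 4356 s = 24700 C
Moles of electrons = 24700 / 96485 = 0.2560 mol
2Cl⁻ → Cl₂ + 2e⁻, so n(Cl₂) = 0.2560 / 2 = 0.1280 mol
V = 0.1280 × 22.4 = 2.867 L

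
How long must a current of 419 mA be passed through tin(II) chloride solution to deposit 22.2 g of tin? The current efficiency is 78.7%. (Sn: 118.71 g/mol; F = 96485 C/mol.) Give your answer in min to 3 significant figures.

1820 min

n(Sn) = 22.2 / 118.71 = 0.1870 mol
Sn²⁺ + 2e⁻ → Sn, so n(e⁻) = 2 × 0.1870 = 0.3740 mol
Q = 0.3740 × 96485 / 0.787 = 45850 C
t = Q / I = 45850 / 0.419 = 1.094×10^5 s = 1820 min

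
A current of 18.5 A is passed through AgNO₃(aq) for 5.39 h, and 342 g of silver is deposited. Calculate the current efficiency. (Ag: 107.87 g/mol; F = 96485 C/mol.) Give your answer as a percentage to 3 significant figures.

85.2%

Q = 18.5 × 19404 = 3.590×10^5 C
n(e⁻) = 3.590×10^5 / 96485 = 3.721 mol
Ag⁺ + e⁻ → Ag, so theoretical n(Ag) = 3.721 mol → 401.4 g
Efficiency = 342 / 401.4 = 0.8520 = 85.2%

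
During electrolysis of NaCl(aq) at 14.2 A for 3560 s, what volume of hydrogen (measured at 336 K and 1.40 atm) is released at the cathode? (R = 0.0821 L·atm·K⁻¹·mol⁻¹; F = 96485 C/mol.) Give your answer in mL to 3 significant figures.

5160 mL

Q = It = 14.2 × 3560 = 50550 C
n(e⁻) = 50550 / 96485 = 0.5239 mol
2H⁺ + 2e⁻ → H₂, so n(H₂) = 0.5239 / 2 = 0.2620 mol
V = nRT/P = 0.2620 × 0.0821 × 336 / 1.40 = 5.162 L
= 5160 mL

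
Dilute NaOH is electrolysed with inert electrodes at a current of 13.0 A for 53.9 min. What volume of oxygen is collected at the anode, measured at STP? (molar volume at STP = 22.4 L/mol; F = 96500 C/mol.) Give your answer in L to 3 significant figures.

2.44 L

Q = 13.0 A × 3234 s = 42040 C
n(e⁻) = 42040 / 96500 = 0.4356 mol
2H₂O → O₂ + 4H⁺ + 4e⁻, so n(O₂) = 0.4356 / 4 = 0.1089 mol
V = 0.1089 × 22.4 = 2.439 L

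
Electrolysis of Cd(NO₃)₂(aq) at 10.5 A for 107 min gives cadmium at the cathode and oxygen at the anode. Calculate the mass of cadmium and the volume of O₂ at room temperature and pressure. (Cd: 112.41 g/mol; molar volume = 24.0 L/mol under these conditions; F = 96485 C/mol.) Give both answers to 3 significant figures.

Q = 10.5 × 6420 = 67410 C; n(e⁻) = 67410 / 96485 = 0.6987 mol
Cathode: Cd²⁺ + 2e⁻ → Cd → n(Cd) = 0.6987/2 = 0.3494 mol → 39.3 g
Anode: 2H₂O → O₂ + 4H⁺ + 4e⁻ → n(O₂) = 0.6987/4 = 0.1747 mol → 4.19 L

39.3 g Cd; 4.19 L O₂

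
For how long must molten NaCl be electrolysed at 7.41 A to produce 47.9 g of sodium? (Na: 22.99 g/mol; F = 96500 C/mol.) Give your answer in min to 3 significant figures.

n(Na) = 47.9 / 22.99 = 2.084 mol
Na⁺ + e⁻ → Na, so n(e⁻) = 2.084 mol
Q = 2.084 × 96500 = 2.011×10^5 C
t = Q / I = 2.011×10^5 / 7.41 = 27140 s = 452 min

452 min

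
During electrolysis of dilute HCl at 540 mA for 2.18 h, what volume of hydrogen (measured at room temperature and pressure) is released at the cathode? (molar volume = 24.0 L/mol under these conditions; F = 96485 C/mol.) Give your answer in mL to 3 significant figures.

Q = It = 0.540 × 7848 = 4238 C
Moles of electrons = 4238 / 96485 = 0.04392 mol
2H⁺ + 2e⁻ → H₂, so n(H₂) = 0.04392 / 2 = 0.02196 mol
V = 0.02196 × 24.0 = 0.5270 L
= 527 mL

527 mL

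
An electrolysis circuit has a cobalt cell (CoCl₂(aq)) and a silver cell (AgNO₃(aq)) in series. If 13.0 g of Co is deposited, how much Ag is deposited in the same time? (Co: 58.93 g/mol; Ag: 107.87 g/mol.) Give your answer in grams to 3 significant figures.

n(Co) = 13.0 / 58.93 = 0.2206 mol
Co²⁺ + 2e⁻ → Co, so n(e⁻) = 2 × 0.2206 = 0.4412 mol
Since the cells are in series, n(e⁻) in the Ag cell is also 0.4412 mol.
Ag⁺ + e⁻ → Ag, so n(Ag) = 0.4412 mol
m(Ag) = 0.4412 × 107.87 = 47.6 g

47.6 g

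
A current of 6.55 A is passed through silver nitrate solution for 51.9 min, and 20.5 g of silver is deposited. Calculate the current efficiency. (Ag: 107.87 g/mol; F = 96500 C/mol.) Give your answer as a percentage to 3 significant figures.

89.9%

Q = 6.55 × 3114 = 20400 C
n(e⁻) = 20400 / 96500 = 0.2114 mol
Ag⁺ + e⁻ → Ag, so theoretical n(Ag) = 0.2114 mol → 22.80 g
Efficiency = 20.5 / 22.80 = 0.8991 = 89.9%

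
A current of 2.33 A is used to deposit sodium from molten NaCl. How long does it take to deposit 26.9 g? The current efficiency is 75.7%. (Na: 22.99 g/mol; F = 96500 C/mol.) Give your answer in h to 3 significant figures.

n(Na) = 26.9 / 22.99 = 1.170 mol
Na⁺ + e⁻ → Na, so n(e⁻) = 1.170 mol
Q = 1.170 × 96500 / 0.757 = 1.491×10^5 C
t = Q / I = 1.491×10^5 / 2.33 = 63990 s = 17.8 h

17.8 h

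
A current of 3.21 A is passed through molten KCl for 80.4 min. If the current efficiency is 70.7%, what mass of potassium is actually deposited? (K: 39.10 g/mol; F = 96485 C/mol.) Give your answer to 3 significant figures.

Q = 3.21 × 4824 = 15490 C
n(e⁻) = 15490 / 96485 = 0.1605 mol
K⁺ + e⁻ → K, so theoretical m(K) = 0.1605 × 39.10 = 6.276 g
Actual mass = 70.7% × 6.276 = 4.44 g

4.44 g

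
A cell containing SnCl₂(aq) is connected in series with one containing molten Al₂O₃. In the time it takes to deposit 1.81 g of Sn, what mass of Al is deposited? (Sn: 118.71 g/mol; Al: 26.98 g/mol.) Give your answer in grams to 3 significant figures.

n(Sn) = 1.81 / 118.71 = 0.01525 mol
Sn²⁺ + 2e⁻ → Sn, so n(e⁻) = 2 × 0.01525 = 0.03050 mol
Since the cells are in series, n(e⁻) in the Al cell is also 0.03050 mol.
Al³⁺ + 3e⁻ → Al, so n(Al) = 0.03050 / 3 = 0.01017 mol
m(Al) = 0.01017 × 26.98 = 0.274 g

0.274 g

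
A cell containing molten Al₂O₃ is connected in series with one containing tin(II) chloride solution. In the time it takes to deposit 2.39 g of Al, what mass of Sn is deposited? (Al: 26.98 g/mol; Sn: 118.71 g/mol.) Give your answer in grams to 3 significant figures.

15.8 g

n(Al) = 2.39 / 26.98 = 0.08858 mol
Al³⁺ + 3e⁻ → Al, so n(e⁻) = 3 × 0.08858 = 0.2657 mol
The cells are in series, so the same charge (and hence the same n(e⁻) = 0.2657 mol) passes through both.
Sn²⁺ + 2e⁻ → Sn, so n(Sn) = 0.2657 / 2 = 0.1329 mol
m(Sn) = 0.1329 × 118.71 = 15.8 g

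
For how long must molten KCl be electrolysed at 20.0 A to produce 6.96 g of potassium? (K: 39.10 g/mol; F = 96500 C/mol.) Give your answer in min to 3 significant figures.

14.3 min

n(K) = 6.96 / 39.10 = 0.1780 mol
K⁺ + e⁻ → K, so n(e⁻) = 0.1780 mol
Q = 0.1780 × 96500 = 17180 C
t = Q / I = 17180 / 20.0 = 859.0 s = 14.3 min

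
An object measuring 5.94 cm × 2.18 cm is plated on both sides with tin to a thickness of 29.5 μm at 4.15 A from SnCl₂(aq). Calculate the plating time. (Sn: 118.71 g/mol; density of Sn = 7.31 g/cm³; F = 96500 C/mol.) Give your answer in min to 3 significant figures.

Plated area = 2 × 5.94 × 2.18 = 25.90 cm²
Volume = 25.90 × 29.5×10⁻⁴ cm = 0.07641 cm³
m(Sn) = 0.07641 × 7.31 = 0.5586 g
n(Sn) = 0.5586 / 118.71 = 0.004706 mol; n(e⁻) = 2 × 0.004706 = 0.009412 mol
Q = 0.009412 × 96500 = 908.3 C
t = 908.3 / 4.15 = 218.9 s = 3.65 min

3.65 min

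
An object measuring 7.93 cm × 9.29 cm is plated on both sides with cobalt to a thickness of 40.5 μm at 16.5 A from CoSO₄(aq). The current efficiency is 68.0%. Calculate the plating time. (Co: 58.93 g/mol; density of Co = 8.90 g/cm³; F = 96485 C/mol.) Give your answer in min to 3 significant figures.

25.8 min

Plated area = 2 × 7.93 × 9.29 = 147.3 cm²
Volume = 147.3 × 40.5×10⁻⁴ cm = 0.5966 cm³
m(Co) = 0.5966 × 8.90 = 5.310 g
n(Co) = 5.310 / 58.93 = 0.09011 mol; n(e⁻) = 2 × 0.09011 = 0.1802 mol
Q = 0.1802 × 96485 / 0.680 = 25570 C
t = 25570 / 16.5 = 1550 s = 25.8 min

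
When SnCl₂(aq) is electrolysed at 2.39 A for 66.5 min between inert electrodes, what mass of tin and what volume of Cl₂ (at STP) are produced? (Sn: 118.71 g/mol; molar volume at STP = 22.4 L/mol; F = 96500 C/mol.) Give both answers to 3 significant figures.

5.87 g Sn; 1.11 L Cl₂

Q = 2.39 × 3990 = 9536 C; n(e⁻) = 9536 / 96500 = 0.09882 mol
Cathode: Sn²⁺ + 2e⁻ → Sn → n(Sn) = 0.09882/2 = 0.04941 mol → 5.87 g
Anode: 2Cl⁻ → Cl₂ + 2e⁻ → n(Cl₂) = 0.09882/2 = 0.04941 mol → 1.11 L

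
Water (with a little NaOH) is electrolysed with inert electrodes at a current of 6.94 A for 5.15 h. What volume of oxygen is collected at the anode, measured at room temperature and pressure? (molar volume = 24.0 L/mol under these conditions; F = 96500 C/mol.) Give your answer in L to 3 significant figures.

8.00 L

Charge passed = 6.94 × 18540 = 1.287×10^5 C
Moles of electrons = 1.287×10^5 / 96500 = 1.334 mol
2H₂O → O₂ + 4H⁺ + 4e⁻, so n(O₂) = 1.334 / 4 = 0.3335 mol
V = 0.3335 × 24.0 = 8.004 L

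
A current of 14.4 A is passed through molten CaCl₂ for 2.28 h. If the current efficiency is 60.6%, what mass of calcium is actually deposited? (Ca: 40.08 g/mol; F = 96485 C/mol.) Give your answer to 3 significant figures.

14.9 g

Q = 14.4 × 8208 = 1.182×10^5 C
n(e⁻) = 1.182×10^5 / 96485 = 1.225 mol
Ca²⁺ + 2e⁻ → Ca, so theoretical m(Ca) = 0.6125 × 40.08 = 24.55 g
Actual mass = 60.6% × 24.55 = 14.9 g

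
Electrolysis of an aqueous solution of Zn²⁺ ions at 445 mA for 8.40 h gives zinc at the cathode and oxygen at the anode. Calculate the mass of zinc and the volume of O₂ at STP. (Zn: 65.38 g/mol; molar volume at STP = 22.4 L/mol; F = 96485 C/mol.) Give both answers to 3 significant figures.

4.56 g Zn; 0.781 L O₂

Q = 0.445 × 30240 = 13460 C; n(e⁻) = 13460 / 96485 = 0.1395 mol
Cathode: Zn²⁺ + 2e⁻ → Zn → n(Zn) = 0.1395/2 = 0.06975 mol → 4.56 g
Anode: 2H₂O → O₂ + 4H⁺ + 4e⁻ → n(O₂) = 0.1395/4 = 0.03488 mol → 0.781 L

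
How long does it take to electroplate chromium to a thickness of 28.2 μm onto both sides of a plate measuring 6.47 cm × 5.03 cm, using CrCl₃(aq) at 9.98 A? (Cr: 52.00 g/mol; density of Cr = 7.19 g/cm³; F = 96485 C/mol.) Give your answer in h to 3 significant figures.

Plated area = 2 × 6.47 × 5.03 = 65.09 cm²
Volume = 65.09 × 28.2×10⁻⁴ cm = 0.1836 cm³
m(Cr) = 0.1836 × 7.19 = 1.320 g
n(Cr) = 1.320 / 52.00 = 0.02538 mol; n(e⁻) = 3 × 0.02538 = 0.07614 mol
Q = 0.07614 × 96485 = 7346 C
t = 7346 / 9.98 = 736.1 s = 0.204 h

0.204 h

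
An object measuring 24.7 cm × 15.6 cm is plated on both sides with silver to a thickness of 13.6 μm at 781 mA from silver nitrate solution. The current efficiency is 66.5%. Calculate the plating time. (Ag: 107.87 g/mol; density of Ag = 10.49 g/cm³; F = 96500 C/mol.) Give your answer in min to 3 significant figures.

316 min

Plated area = 2 × 24.7 × 15.6 = 770.6 cm²
Volume = 770.6 × 13.6×10⁻⁴ cm = 1.048 cm³
m(Ag) = 1.048 × 10.49 = 10.99 g
n(Ag) = 10.99 / 107.87 = 0.1019 mol; n(e⁻) = 0.1019 mol
Q = 0.1019 × 96500 / 0.665 = 14790 C
t = 14790 / 0.781 = 18940 s = 316 min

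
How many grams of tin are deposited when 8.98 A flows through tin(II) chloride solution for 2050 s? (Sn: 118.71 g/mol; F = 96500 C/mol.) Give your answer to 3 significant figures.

11.3 g

Charge passed = 8.98 × 2050 = 18410 C
n(e⁻) = 18410 / 96500 = 0.1908 mol
Sn²⁺ + 2e⁻ → Sn, so n(Sn) = 0.1908 / 2 = 0.09540 mol
m = 0.09540 × 118.71 = 11.3 g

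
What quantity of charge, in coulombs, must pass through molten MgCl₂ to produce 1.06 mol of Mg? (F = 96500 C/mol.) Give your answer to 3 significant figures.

2.05×10^5 C

Mg²⁺ + 2e⁻ → Mg, so n(e⁻) = 2 × 1.06 = 2.120 mol
Q = 2.120 × 96500 = 2.046×10^5 C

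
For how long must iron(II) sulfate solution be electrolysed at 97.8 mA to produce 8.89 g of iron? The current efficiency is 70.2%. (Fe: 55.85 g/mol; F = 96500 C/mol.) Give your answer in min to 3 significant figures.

n(Fe) = 8.89 / 55.85 = 0.1592 mol
Fe²⁺ + 2e⁻ → Fe, so n(e⁻) = 2 × 0.1592 = 0.3184 mol
Q = 0.3184 × 96500 / 0.702 = 43770 C
t = Q / I = 43770 / 0.0978 = 4.475×10^5 s = 7460 min

7460 min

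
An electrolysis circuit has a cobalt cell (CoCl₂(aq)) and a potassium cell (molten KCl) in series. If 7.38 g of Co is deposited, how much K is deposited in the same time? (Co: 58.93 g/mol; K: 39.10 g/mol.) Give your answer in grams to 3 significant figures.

n(Co) = 7.38 / 58.93 = 0.1252 mol
Co²⁺ + 2e⁻ → Co, so n(e⁻) = 2 × 0.1252 = 0.2504 mol
The cells are in series, so the same charge (and hence the same n(e⁻) = 0.2504 mol) passes through both.
K⁺ + e⁻ → K, so n(K) = 0.2504 mol
m(K) = 0.2504 × 39.10 = 9.79 g

9.79 g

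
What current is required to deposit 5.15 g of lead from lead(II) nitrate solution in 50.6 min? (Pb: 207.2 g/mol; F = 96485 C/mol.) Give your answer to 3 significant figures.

1.58 A

n(Pb) = 5.15 / 207.2 = 0.02486 mol
Pb²⁺ + 2e⁻ → Pb, so n(e⁻) = 2 × 0.02486 = 0.04972 mol
Q = 0.04972 × 96485 = 4797 C
I = Q / t = 4797 / 3036 s = 1.58 A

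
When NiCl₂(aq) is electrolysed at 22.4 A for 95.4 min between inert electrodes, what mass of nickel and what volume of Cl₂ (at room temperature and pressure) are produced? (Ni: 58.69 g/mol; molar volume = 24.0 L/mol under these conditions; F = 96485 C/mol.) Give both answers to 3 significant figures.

Q = 22.4 × 5724 = 1.282×10^5 C; n(e⁻) = 1.282×10^5 / 96485 = 1.329 mol
Cathode: Ni²⁺ + 2e⁻ → Ni → n(Ni) = 1.329/2 = 0.6645 mol → 39.0 g
Anode: 2Cl⁻ → Cl₂ + 2e⁻ → n(Cl₂) = 1.329/2 = 0.6645 mol → 15.9 L

39.0 g Ni; 15.9 L Cl₂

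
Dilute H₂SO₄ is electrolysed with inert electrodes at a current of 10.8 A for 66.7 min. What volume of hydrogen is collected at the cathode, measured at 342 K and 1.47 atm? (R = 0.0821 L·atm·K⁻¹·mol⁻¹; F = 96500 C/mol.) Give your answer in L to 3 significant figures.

Q = 10.8 A × 4002 s = 43220 C
Moles of electrons = 43220 / 96500 = 0.4479 mol
2H⁺ + 2e⁻ → H₂, so n(H₂) = 0.4479 / 2 = 0.2240 mol
V = nRT/P = 0.2240 × 0.0821 × 342 / 1.47 = 4.279 L

4.28 L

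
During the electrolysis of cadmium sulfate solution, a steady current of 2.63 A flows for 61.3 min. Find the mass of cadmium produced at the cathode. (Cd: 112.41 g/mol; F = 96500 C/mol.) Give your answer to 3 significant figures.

Q = It = 2.63 × 3678 = 9673 C
n(e⁻) = 9673 / 96500 = 0.1002 mol
Cd²⁺ + 2e⁻ → Cd, so n(Cd) = 0.1002 / 2 = 0.05010 mol
m = 0.05010 × 112.41 = 5.63 g

5.63 g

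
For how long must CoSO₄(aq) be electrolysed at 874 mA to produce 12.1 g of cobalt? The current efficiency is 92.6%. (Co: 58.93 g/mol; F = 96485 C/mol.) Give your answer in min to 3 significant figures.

n(Co) = 12.1 / 58.93 = 0.2053 mol
Co²⁺ + 2e⁻ → Co, so n(e⁻) = 2 × 0.2053 = 0.4106 mol
Q = 0.4106 × 96485 / 0.926 = 42780 C
t = Q / I = 42780 / 0.874 = 48950 s = 816 min

816 min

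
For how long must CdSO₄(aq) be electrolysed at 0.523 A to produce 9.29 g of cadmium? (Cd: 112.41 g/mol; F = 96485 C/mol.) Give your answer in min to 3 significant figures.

508 min

n(Cd) = 9.29 / 112.41 = 0.08264 mol
Cd²⁺ + 2e⁻ → Cd, so n(e⁻) = 2 × 0.08264 = 0.1653 mol
Q = 0.1653 × 96485 = 15950 C
t = Q / I = 15950 / 0.523 = 30500 s = 508 min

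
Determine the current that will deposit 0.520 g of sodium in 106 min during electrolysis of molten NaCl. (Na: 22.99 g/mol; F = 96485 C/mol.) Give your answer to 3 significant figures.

0.343 A

n(Na) = 0.520 / 22.99 = 0.02262 mol
Na⁺ + e⁻ → Na, so n(e⁻) = 0.02262 mol
Q = 0.02262 × 96485 = 2182 C
I = Q / t = 2182 / 6360 s = 0.343 A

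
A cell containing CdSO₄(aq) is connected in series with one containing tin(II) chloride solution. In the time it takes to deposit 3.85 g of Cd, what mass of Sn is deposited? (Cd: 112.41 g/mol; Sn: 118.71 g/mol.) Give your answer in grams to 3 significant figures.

n(Cd) = 3.85 / 112.41 = 0.03425 mol
Cd²⁺ + 2e⁻ → Cd, so n(e⁻) = 2 × 0.03425 = 0.06850 mol
In series, the same 0.06850 mol of electrons flows through the second cell.
Sn²⁺ + 2e⁻ → Sn, so n(Sn) = 0.06850 / 2 = 0.03425 mol
m(Sn) = 0.03425 × 118.71 = 4.07 g

4.07 g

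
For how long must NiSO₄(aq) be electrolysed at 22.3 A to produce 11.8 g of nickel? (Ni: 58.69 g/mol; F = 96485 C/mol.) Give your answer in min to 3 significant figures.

29.0 min

n(Ni) = 11.8 / 58.69 = 0.2011 mol
Ni²⁺ + 2e⁻ → Ni, so n(e⁻) = 2 × 0.2011 = 0.4022 mol
Q = 0.4022 × 96485 = 38810 C
t = Q / I = 38810 / 22.3 = 1740 s = 29.0 min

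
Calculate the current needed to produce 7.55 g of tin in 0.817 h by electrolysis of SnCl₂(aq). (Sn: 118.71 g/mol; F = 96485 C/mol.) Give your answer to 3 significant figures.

n(Sn) = 7.55 / 118.71 = 0.06360 mol
Sn²⁺ + 2e⁻ → Sn, so n(e⁻) = 2 × 0.06360 = 0.1272 mol
Q = 0.1272 × 96485 = 12270 C
I = Q / t = 12270 / 2941.2 s = 4.17 A

4.17 A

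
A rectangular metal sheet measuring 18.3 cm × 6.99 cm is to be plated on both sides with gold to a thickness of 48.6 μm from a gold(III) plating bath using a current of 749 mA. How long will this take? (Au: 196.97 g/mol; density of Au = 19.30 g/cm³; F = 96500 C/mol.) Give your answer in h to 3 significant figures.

13.1 h

Plated area = 2 × 18.3 × 6.99 = 255.8 cm²
Volume = 255.8 × 48.6×10⁻⁴ cm = 1.243 cm³
m(Au) = 1.243 × 19.30 = 23.99 g
n(Au) = 23.99 / 196.97 = 0.1218 mol; n(e⁻) = 3 × 0.1218 = 0.3654 mol
Q = 0.3654 × 96500 = 35260 C
t = 35260 / 0.749 = 47080 s = 13.1 h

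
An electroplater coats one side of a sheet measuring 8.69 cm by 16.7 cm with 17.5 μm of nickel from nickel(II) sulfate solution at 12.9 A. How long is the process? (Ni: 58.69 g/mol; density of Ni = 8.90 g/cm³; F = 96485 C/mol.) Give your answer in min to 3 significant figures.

9.60 min

Plated area = 8.69 × 16.7 = 145.1 cm²
Volume = 145.1 × 17.5×10⁻⁴ cm = 0.2539 cm³
m(Ni) = 0.2539 × 8.90 = 2.260 g
n(Ni) = 2.260 / 58.69 = 0.03851 mol; n(e⁻) = 2 × 0.03851 = 0.07702 mol
Q = 0.07702 × 96485 = 7431 C
t = 7431 / 12.9 = 576.0 s = 9.60 min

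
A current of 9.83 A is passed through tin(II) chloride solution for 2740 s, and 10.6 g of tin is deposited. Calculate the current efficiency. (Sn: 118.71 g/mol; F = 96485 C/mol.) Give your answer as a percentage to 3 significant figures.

Q = 9.83 × 2740 = 26930 C
n(e⁻) = 26930 / 96485 = 0.2791 mol
Sn²⁺ + 2e⁻ → Sn, so theoretical n(Sn) = 0.1396 mol → 16.57 g
Efficiency = 10.6 / 16.57 = 0.6397 = 64.0%

64.0%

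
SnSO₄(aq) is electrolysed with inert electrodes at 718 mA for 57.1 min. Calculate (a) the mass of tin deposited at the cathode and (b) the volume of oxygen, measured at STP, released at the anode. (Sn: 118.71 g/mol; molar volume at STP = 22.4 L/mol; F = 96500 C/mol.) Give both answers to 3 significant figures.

Q = 0.718 × 3426 = 2460 C; n(e⁻) = 2460 / 96500 = 0.02549 mol
Cathode: Sn²⁺ + 2e⁻ → Sn → n(Sn) = 0.02549/2 = 0.01275 mol → 1.51 g
Anode: 2H₂O → O₂ + 4H⁺ + 4e⁻ → n(O₂) = 0.02549/4 = 0.006373 mol → 0.143 L

1.51 g Sn; 0.143 L O₂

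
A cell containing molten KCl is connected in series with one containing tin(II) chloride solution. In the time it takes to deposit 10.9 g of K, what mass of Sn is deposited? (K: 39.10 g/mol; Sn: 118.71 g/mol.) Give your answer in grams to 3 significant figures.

16.5 g

n(K) = 10.9 / 39.10 = 0.2788 mol
K⁺ + e⁻ → K, so n(e⁻) = 0.2788 mol
Since the cells are in series, n(e⁻) in the Sn cell is also 0.2788 mol.
Sn²⁺ + 2e⁻ → Sn, so n(Sn) = 0.2788 / 2 = 0.1394 mol
m(Sn) = 0.1394 × 118.71 = 16.5 g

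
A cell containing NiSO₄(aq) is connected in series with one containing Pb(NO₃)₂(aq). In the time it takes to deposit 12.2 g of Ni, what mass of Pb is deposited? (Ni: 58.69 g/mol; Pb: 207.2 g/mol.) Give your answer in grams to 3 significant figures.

n(Ni) = 12.2 / 58.69 = 0.2079 mol
Ni²⁺ + 2e⁻ → Ni, so n(e⁻) = 2 × 0.2079 = 0.4158 mol
Same current for the same time ⇒ same n(e⁻) = 0.4158 mol in both cells.
Pb²⁺ + 2e⁻ → Pb, so n(Pb) = 0.4158 / 2 = 0.2079 mol
m(Pb) = 0.2079 × 207.2 = 43.1 g

43.1 g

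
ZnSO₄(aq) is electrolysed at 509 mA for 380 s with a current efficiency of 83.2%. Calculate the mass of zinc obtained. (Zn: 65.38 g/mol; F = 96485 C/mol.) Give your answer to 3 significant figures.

Q = 0.509 × 380 = 193.4 C
n(e⁻) = 193.4 / 96485 = 0.002004 mol
Zn²⁺ + 2e⁻ → Zn, so theoretical m(Zn) = 0.001002 × 65.38 = 0.06551 g
Actual mass = 83.2% × 0.06551 = 0.0545 g

0.0545 g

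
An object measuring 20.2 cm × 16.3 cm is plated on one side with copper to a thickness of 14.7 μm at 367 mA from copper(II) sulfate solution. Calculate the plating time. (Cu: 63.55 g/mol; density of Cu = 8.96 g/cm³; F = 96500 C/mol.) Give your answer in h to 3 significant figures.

9.97 h

Plated area = 20.2 × 16.3 = 329.3 cm²
Volume = 329.3 × 14.7×10⁻⁴ cm = 0.4841 cm³
m(Cu) = 0.4841 × 8.96 = 4.338 g
n(Cu) = 4.338 / 63.55 = 0.06826 mol; n(e⁻) = 2 × 0.06826 = 0.1365 mol
Q = 0.1365 × 96500 = 13170 C
t = 13170 / 0.367 = 35890 s = 9.97 h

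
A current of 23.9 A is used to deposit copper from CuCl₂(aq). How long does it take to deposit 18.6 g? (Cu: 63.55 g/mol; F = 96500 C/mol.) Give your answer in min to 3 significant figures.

39.4 min

n(Cu) = 18.6 / 63.55 = 0.2927 mol
Cu²⁺ + 2e⁻ → Cu, so n(e⁻) = 2 × 0.2927 = 0.5854 mol
Q = 0.5854 × 96500 = 56490 C
t = Q / I = 56490 / 23.9 = 2364 s = 39.4 min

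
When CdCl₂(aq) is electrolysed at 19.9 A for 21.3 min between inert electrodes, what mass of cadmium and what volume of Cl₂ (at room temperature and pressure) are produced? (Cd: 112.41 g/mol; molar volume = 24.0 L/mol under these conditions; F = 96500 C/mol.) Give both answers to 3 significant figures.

Q = 19.9 × 1278 = 25430 C; n(e⁻) = 25430 / 96500 = 0.2635 mol
Cathode: Cd²⁺ + 2e⁻ → Cd → n(Cd) = 0.2635/2 = 0.1318 mol → 14.8 g
Anode: 2Cl⁻ → Cl₂ + 2e⁻ → n(Cl₂) = 0.2635/2 = 0.1318 mol → 3.16 L

14.8 g Cd; 3.16 L Cl₂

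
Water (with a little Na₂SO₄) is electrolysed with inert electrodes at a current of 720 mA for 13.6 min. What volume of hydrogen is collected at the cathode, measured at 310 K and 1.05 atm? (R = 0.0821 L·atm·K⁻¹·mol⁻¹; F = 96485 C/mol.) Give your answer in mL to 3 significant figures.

73.8 mL

Q = It = 0.720 × 816 = 587.5 C
Moles of electrons = 587.5 / 96485 = 0.006089 mol
2H⁺ + 2e⁻ → H₂, so n(H₂) = 0.006089 / 2 = 0.003045 mol
V = nRT/P = 0.003045 × 0.0821 × 310 / 1.05 = 0.07381 L
= 73.8 mL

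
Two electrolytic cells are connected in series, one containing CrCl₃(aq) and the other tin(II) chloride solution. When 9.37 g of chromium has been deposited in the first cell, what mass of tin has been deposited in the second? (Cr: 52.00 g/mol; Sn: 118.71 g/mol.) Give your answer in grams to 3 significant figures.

32.1 g

n(Cr) = 9.37 / 52.00 = 0.1802 mol
Cr³⁺ + 3e⁻ → Cr, so n(e⁻) = 3 × 0.1802 = 0.5406 mol
Since the cells are in series, n(e⁻) in the Sn cell is also 0.5406 mol.
Sn²⁺ + 2e⁻ → Sn, so n(Sn) = 0.5406 / 2 = 0.2703 mol
m(Sn) = 0.2703 × 118.71 = 32.1 g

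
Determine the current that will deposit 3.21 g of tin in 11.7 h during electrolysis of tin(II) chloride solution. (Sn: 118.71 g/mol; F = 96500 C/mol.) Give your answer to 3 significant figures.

n(Sn) = 3.21 / 118.71 = 0.02704 mol
Sn²⁺ + 2e⁻ → Sn, so n(e⁻) = 2 × 0.02704 = 0.05408 mol
Q = 0.05408 × 96500 = 5219 C
I = Q / t = 5219 / 42120 s = 0.124 A

0.124 A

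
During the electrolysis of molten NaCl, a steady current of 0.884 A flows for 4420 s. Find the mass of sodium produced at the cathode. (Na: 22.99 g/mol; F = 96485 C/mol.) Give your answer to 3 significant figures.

Charge passed = 0.884 × 4420 = 3907 C
n(e⁻) = Q/F = 3907/96485 = 0.04049 mol
Na⁺ + e⁻ → Na, so n(Na) = 0.04049 mol
m = 0.04049 × 22.99 = 0.931 g

0.931 g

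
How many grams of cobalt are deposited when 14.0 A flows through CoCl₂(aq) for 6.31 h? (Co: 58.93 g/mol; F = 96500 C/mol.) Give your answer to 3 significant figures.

Q = It = 14.0 × 22716 = 3.180×10^5 C
n(e⁻) = 3.180×10^5 / 96500 = 3.295 mol
Co²⁺ + 2e⁻ → Co, so n(Co) = 3.295 / 2 = 1.648 mol
m = 1.648 × 58.93 = 97.1 g

97.1 g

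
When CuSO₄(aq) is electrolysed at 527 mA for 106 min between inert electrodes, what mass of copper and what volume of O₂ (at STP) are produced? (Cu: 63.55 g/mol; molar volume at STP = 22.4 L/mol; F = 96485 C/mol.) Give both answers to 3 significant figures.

1.10 g Cu; 0.195 L O₂

Q = 0.527 × 6360 = 3352 C; n(e⁻) = 3352 / 96485 = 0.03474 mol
Cathode: Cu²⁺ + 2e⁻ → Cu → n(Cu) = 0.03474/2 = 0.01737 mol → 1.10 g
Anode: 2H₂O → O₂ + 4H⁺ + 4e⁻ → n(O₂) = 0.03474/4 = 0.008685 mol → 0.195 L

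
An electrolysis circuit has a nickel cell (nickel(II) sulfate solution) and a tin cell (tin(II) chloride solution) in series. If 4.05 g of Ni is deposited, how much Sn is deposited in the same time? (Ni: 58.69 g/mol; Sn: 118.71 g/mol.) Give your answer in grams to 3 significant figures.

8.19 g

n(Ni) = 4.05 / 58.69 = 0.06901 mol
Ni²⁺ + 2e⁻ → Ni, so n(e⁻) = 2 × 0.06901 = 0.1380 mol
Since the cells are in series, n(e⁻) in the Sn cell is also 0.1380 mol.
Sn²⁺ + 2e⁻ → Sn, so n(Sn) = 0.1380 / 2 = 0.06900 mol
m(Sn) = 0.06900 × 118.71 = 8.19 g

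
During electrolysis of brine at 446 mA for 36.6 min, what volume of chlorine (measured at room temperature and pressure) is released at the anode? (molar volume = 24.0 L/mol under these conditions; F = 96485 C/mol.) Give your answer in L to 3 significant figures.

Charge passed = 0.446 × 2196 = 979.4 C
n(e⁻) = Q/F = 979.4/96485 = 0.01015 mol
2Cl⁻ → Cl₂ + 2e⁻, so n(Cl₂) = 0.01015 / 2 = 0.005075 mol
V = 0.005075 × 24.0 = 0.1218 L

0.122 L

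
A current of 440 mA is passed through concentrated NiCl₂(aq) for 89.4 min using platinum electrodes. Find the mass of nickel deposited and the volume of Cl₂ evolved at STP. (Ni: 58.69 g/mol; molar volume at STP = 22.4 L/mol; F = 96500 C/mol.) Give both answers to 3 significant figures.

Q = 0.440 × 5364 = 2360 C; n(e⁻) = 2360 / 96500 = 0.02446 mol
Cathode: Ni²⁺ + 2e⁻ → Ni → n(Ni) = 0.02446/2 = 0.01223 mol → 0.718 g
Anode: 2Cl⁻ → Cl₂ + 2e⁻ → n(Cl₂) = 0.02446/2 = 0.01223 mol → 0.274 L

0.718 g Ni; 0.274 L Cl₂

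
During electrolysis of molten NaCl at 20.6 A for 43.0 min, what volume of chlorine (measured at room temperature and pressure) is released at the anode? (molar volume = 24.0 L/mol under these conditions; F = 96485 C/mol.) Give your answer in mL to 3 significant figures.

Q = 20.6 A × 2580 s = 53150 C
n(e⁻) = 53150 / 96485 = 0.5509 mol
2Cl⁻ → Cl₂ + 2e⁻, so n(Cl₂) = 0.5509 / 2 = 0.2755 mol
V = 0.2755 × 24.0 = 6.612 L
= 6610 mL

6610 mL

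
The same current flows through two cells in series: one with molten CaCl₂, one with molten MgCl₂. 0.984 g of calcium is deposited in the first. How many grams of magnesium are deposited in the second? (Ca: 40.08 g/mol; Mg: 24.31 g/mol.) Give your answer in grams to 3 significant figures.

0.597 g

n(Ca) = 0.984 / 40.08 = 0.02455 mol
Ca²⁺ + 2e⁻ → Ca, so n(e⁻) = 2 × 0.02455 = 0.04910 mol
Same current for the same time ⇒ same n(e⁻) = 0.04910 mol in both cells.
Mg²⁺ + 2e⁻ → Mg, so n(Mg) = 0.04910 / 2 = 0.02455 mol
m(Mg) = 0.02455 × 24.31 = 0.597 g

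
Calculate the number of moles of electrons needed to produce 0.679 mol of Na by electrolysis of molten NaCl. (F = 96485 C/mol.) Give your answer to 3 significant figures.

Na⁺ + e⁻ → Na, so n(e⁻) = 1 × 0.679 = 0.6790 mol

0.679 mol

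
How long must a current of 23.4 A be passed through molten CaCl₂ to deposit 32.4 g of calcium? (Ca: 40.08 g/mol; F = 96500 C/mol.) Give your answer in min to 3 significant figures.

111 min

n(Ca) = 32.4 / 40.08 = 0.8084 mol
Ca²⁺ + 2e⁻ → Ca, so n(e⁻) = 2 × 0.8084 = 1.617 mol
Q = 1.617 × 96500 = 1.560×10^5 C
t = Q / I = 1.560×10^5 / 23.4 = 6667 s = 111 min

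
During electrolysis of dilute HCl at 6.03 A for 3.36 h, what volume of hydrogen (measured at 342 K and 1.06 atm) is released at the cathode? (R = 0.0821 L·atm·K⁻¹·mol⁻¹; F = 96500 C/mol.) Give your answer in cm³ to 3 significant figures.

Q = It = 6.03 × 12096 = 72940 C
n(e⁻) = 72940 / 96500 = 0.7559 mol
2H⁺ + 2e⁻ → H₂, so n(H₂) = 0.7559 / 2 = 0.3780 mol
V = nRT/P = 0.3780 × 0.0821 × 342 / 1.06 = 10.01 L
= 10000 cm³

10000 cm³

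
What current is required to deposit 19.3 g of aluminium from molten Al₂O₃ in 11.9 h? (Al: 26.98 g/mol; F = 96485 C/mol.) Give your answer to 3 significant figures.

4.83 A

n(Al) = 19.3 / 26.98 = 0.7153 mol
Al³⁺ + 3e⁻ → Al, so n(e⁻) = 3 × 0.7153 = 2.146 mol
Q = 2.146 × 96485 = 2.071×10^5 C
I = Q / t = 2.071×10^5 / 42840 s = 4.83 A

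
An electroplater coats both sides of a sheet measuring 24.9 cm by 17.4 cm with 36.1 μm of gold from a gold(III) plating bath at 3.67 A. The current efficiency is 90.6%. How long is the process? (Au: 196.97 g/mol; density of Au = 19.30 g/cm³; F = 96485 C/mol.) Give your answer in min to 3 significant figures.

Plated area = 2 × 24.9 × 17.4 = 866.5 cm²
Volume = 866.5 × 36.1×10⁻⁴ cm = 3.128 cm³
m(Au) = 3.128 × 19.30 = 60.37 g
n(Au) = 60.37 / 196.97 = 0.3065 mol; n(e⁻) = 3 × 0.3065 = 0.9195 mol
Q = 0.9195 × 96485 / 0.906 = 97920 C
t = 97920 / 3.67 = 26680 s = 445 min

445 min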